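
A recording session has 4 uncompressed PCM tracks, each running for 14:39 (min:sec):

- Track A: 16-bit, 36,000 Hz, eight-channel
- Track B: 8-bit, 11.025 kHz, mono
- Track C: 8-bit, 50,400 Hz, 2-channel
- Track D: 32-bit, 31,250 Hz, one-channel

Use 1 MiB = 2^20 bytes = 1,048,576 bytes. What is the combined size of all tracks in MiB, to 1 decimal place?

14:39 (min:sec) = 879 s.
Track A: 36,000 × 879 × 2 × 8 = 506,304,000 bytes.
Track B: 11,025 × 879 × 1 × 1 = 9,690,975 bytes.
Track C: 50,400 × 879 × 1 × 2 = 88,603,200 bytes.
Track D: 31,250 × 879 × 4 × 1 = 109,875,000 bytes.
Total = 714,473,175 bytes = 681.4 MiB.

681.4 MiB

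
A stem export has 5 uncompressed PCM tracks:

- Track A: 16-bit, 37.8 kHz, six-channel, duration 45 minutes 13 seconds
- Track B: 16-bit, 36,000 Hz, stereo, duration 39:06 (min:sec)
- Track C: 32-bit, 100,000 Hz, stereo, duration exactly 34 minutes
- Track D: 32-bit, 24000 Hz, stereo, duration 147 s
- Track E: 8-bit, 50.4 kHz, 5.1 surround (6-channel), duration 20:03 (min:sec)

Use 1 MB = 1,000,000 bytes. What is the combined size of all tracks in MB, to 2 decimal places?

3592.45 MB

Track A: 45 minutes 13 seconds = 2,713 s; 37,800 × 2,713 × 2 × 6 = 1,230,616,800 bytes.
Track B: 39:06 (min:sec) = 2,346 s; 36,000 × 2,346 × 2 × 2 = 337,824,000 bytes.
Track C: exactly 34 minutes = 2,040 s; 100,000 × 2,040 × 4 × 2 = 1,632,000,000 bytes.
Track D: 24,000 × 147 × 4 × 2 = 28,224,000 bytes.
Track E: 20:03 (min:sec) = 1,203 s; 50,400 × 1,203 × 1 × 6 = 363,787,200 bytes.
Total = 3,592,452,000 bytes = 3592.45 MB.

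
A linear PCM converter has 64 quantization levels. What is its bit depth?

log2(64) = 6.

6 bits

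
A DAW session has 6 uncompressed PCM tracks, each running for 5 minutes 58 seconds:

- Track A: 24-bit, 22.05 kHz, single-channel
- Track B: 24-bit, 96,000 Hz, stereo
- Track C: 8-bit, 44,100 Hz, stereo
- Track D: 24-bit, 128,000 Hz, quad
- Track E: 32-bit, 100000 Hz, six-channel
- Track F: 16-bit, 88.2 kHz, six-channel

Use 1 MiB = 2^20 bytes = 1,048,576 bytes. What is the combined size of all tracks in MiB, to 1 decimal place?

1954.5 MiB

5 minutes 58 seconds = 358 s.
Track A: 22,050 × 358 × 3 × 1 = 23,681,700 bytes.
Track B: 96,000 × 358 × 3 × 2 = 206,208,000 bytes.
Track C: 44,100 × 358 × 1 × 2 = 31,575,600 bytes.
Track D: 128,000 × 358 × 3 × 4 = 549,888,000 bytes.
Track E: 100,000 × 358 × 4 × 6 = 859,200,000 bytes.
Track F: 88,200 × 358 × 2 × 6 = 378,907,200 bytes.
Total = 2,049,460,500 bytes = 1954.5 MiB.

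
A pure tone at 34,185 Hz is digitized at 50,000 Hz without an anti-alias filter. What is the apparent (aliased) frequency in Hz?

15,815 Hz

Nyquist = 50,000/2 = 25,000 Hz; 34,185 Hz exceeds it.
Alias = |34,185 − 1×50,000| = |34,185 − 50,000| = 15,815 Hz.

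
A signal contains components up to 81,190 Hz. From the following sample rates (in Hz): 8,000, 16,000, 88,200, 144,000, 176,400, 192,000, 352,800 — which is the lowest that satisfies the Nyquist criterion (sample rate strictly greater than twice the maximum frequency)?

Need sample rate > 2 × 81,190 = 162,380 Hz.
Lowest listed rate above 162,380 Hz is 176,400 Hz.

176,400 Hz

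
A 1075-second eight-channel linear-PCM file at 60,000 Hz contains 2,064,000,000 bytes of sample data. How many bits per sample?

Bytes per sample = 2,064,000,000 / (60,000 × 1,075 × 8) = 2,064,000,000 / 516,000,000 = 4.
Bit depth = 4 × 8 = 32 bits.

32 bits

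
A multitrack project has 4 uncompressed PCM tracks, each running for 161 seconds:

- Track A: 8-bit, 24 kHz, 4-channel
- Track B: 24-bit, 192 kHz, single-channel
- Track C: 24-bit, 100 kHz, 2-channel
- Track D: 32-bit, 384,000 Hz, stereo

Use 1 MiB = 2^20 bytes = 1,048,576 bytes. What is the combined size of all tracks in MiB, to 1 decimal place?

667.0 MiB

Track A: 24,000 × 161 × 1 × 4 = 15,456,000 bytes.
Track B: 192,000 × 161 × 3 × 1 = 92,736,000 bytes.
Track C: 100,000 × 161 × 3 × 2 = 96,600,000 bytes.
Track D: 384,000 × 161 × 4 × 2 = 494,592,000 bytes.
Total = 699,384,000 bytes = 667.0 MiB.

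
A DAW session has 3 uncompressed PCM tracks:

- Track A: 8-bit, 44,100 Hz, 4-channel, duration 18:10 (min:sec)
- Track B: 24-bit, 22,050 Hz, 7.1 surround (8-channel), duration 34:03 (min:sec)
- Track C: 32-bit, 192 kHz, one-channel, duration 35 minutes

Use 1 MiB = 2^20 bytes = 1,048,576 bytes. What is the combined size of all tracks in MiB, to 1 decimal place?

Track A: 18:10 (min:sec) = 1,090 s; 44,100 × 1,090 × 1 × 4 = 192,276,000 bytes.
Track B: 34:03 (min:sec) = 2,043 s; 22,050 × 2,043 × 3 × 8 = 1,081,155,600 bytes.
Track C: 35 minutes = 2,100 s; 192,000 × 2,100 × 4 × 1 = 1,612,800,000 bytes.
Total = 2,886,231,600 bytes = 2752.5 MiB.

2752.5 MiB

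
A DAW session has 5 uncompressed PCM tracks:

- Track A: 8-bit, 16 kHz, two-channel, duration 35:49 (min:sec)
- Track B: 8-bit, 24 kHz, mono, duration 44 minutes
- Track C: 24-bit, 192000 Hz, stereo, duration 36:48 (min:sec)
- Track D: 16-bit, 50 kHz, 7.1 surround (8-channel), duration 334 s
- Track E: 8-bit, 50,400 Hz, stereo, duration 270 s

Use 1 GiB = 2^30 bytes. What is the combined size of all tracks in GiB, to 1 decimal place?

2.8 GiB

Track A: 35:49 (min:sec) = 2,149 s; 16,000 × 2,149 × 1 × 2 = 68,768,000 bytes.
Track B: 44 minutes = 2,640 s; 24,000 × 2,640 × 1 × 1 = 63,360,000 bytes.
Track C: 36:48 (min:sec) = 2,208 s; 192,000 × 2,208 × 3 × 2 = 2,543,616,000 bytes.
Track D: 50,000 × 334 × 2 × 8 = 267,200,000 bytes.
Track E: 50,400 × 270 × 1 × 2 = 27,216,000 bytes.
Total = 2,970,160,000 bytes = 2.8 GiB.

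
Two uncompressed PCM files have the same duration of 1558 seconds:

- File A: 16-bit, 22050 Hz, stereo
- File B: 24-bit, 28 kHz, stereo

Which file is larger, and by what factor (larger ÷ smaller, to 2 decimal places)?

File B, by a factor of 1.90

File A: 22,050 × 2 × 2 = 88,200 bytes/s.
File B: 28,000 × 3 × 2 = 168,000 bytes/s.
File B is larger; ratio = 261,744,000 / 137,415,600 = 1.90.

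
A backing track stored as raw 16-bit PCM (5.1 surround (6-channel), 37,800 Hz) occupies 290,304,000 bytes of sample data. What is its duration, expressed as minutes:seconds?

Byte rate = 37,800 × 2 × 6 = 453,600 bytes/s.
Duration = 290,304,000 / 453,600 = 640 s.
640 s = 10:40.

10:40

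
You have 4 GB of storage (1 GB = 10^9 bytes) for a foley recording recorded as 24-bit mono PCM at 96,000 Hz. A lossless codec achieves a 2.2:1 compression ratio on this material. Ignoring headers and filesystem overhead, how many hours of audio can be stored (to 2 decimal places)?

8.49 hours

Uncompressed byte rate = 96,000 × 3 × 1 = 288,000 bytes/s.
After 2.2:1 compression, effective rate ≈ 130909.09 bytes/s.
Capacity = 4 × 1,000,000,000 = 4,000,000,000 bytes.
4,000,000,000 / effective rate ≈ 30555.56 s → 8.49 hours.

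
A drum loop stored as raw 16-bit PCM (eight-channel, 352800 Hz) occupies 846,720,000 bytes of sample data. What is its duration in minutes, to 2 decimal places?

Byte rate = 352,800 × 2 × 8 = 5,644,800 bytes/s.
Duration = 846,720,000 / 5,644,800 = 150 s.
150 s / 60 = 2.50 minutes.

2.50 minutes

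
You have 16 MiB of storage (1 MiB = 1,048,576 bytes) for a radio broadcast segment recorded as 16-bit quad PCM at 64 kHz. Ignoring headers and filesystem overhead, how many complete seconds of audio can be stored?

32 seconds

Uncompressed byte rate = 64,000 × 2 × 4 = 512,000 bytes/s.
Capacity = 16 × 1,048,576 = 16,777,216 bytes.
16,777,216 / 512,000 ≈ 32.77 s → 32 seconds.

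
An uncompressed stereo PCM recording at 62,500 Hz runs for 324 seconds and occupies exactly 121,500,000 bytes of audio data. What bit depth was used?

Bytes per sample = 121,500,000 / (62,500 × 324 × 2) = 121,500,000 / 40,500,000 = 3.
Bit depth = 3 × 8 = 24 bits.

24 bits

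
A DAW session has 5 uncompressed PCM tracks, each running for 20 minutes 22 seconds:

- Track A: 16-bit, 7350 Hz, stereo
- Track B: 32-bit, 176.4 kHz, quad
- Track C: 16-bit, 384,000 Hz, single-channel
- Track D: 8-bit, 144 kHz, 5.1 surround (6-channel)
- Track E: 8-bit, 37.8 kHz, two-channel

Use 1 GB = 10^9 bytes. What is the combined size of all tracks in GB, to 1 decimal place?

5.6 GB

20 minutes 22 seconds = 1,222 s.
Track A: 7,350 × 1,222 × 2 × 2 = 35,926,800 bytes.
Track B: 176,400 × 1,222 × 4 × 4 = 3,448,972,800 bytes.
Track C: 384,000 × 1,222 × 2 × 1 = 938,496,000 bytes.
Track D: 144,000 × 1,222 × 1 × 6 = 1,055,808,000 bytes.
Track E: 37,800 × 1,222 × 1 × 2 = 92,383,200 bytes.
Total = 5,571,586,800 bytes = 5.6 GB.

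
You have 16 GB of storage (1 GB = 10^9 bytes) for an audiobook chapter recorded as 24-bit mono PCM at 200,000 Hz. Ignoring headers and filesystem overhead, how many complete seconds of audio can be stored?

Uncompressed byte rate = 200,000 × 3 × 1 = 600,000 bytes/s.
Capacity = 16 × 1,000,000,000 = 16,000,000,000 bytes.
16,000,000,000 / 600,000 ≈ 26666.67 s → 26,666 seconds.

26,666 seconds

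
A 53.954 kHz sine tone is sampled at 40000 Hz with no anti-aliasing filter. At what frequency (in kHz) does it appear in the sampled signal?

Nyquist = 40,000/2 = 20,000 Hz; 53,954 Hz exceeds it.
Alias = |53,954 − 1×40,000| = |53,954 − 40,000| = 13,954 Hz = 13.954 kHz.

13.954 kHz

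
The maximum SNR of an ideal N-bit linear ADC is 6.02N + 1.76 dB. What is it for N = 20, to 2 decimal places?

6.02 × 20 + 1.76 = 122.16 dB.

122.16 dB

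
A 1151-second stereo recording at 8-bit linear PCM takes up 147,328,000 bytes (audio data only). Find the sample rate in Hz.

Bytes = sample_rate × seconds × bytes_per_sample × channels.
sample_rate = 147,328,000 / (1,151 × 1 × 2) = 147,328,000 / 2,302 = 64,000 Hz.

64,000 Hz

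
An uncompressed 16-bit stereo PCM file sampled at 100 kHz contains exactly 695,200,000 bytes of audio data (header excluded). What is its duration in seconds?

1,738 seconds

Byte rate = 100,000 × 2 × 2 = 400,000 bytes/s.
Duration = 695,200,000 / 400,000 = 1,738 s.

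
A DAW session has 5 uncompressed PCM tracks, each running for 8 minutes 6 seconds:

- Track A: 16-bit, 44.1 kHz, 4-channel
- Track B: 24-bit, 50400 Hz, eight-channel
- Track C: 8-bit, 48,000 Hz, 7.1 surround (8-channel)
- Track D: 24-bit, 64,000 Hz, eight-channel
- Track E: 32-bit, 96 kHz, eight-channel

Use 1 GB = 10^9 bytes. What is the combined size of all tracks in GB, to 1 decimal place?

8 minutes 6 seconds = 486 s.
Track A: 44,100 × 486 × 2 × 4 = 171,460,800 bytes.
Track B: 50,400 × 486 × 3 × 8 = 587,865,600 bytes.
Track C: 48,000 × 486 × 1 × 8 = 186,624,000 bytes.
Track D: 64,000 × 486 × 3 × 8 = 746,496,000 bytes.
Track E: 96,000 × 486 × 4 × 8 = 1,492,992,000 bytes.
Total = 3,185,438,400 bytes = 3.2 GB.

3.2 GB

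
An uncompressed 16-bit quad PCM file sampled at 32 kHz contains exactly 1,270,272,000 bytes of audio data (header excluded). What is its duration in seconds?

Byte rate = 32,000 × 2 × 4 = 256,000 bytes/s.
Duration = 1,270,272,000 / 256,000 = 4,962 s.

4,962 seconds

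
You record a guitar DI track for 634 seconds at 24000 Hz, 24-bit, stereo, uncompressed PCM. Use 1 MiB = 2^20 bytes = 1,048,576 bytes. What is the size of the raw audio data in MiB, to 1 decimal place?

Bytes = 24,000 samples/s × 634 s × 3 bytes/sample × 2 ch = 91,296,000 bytes.
91,296,000 / 1,048,576 = 87.1 MiB.

87.1 MiB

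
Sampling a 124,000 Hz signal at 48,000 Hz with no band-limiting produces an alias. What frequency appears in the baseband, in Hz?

20,000 Hz

Nyquist = 48,000/2 = 24,000 Hz; 124,000 Hz exceeds it.
Alias = |124,000 − 3×48,000| = |124,000 − 144,000| = 20,000 Hz.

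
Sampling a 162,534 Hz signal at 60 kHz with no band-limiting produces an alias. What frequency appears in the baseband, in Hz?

Nyquist = 60,000/2 = 30,000 Hz; 162,534 Hz exceeds it.
Alias = |162,534 − 3×60,000| = |162,534 − 180,000| = 17,466 Hz.

17,466 Hz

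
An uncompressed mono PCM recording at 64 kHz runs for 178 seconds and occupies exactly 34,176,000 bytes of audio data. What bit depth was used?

Bytes per sample = 34,176,000 / (64,000 × 178 × 1) = 34,176,000 / 11,392,000 = 3.
Bit depth = 3 × 8 = 24 bits.

24 bits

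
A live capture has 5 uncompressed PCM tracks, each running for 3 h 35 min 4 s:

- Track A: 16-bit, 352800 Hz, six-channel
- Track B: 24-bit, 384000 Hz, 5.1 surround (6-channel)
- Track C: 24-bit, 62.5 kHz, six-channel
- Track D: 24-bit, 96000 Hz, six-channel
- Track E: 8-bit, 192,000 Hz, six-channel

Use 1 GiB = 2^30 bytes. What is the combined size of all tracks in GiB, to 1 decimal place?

182.1 GiB

3 h 35 min 4 s = 12,904 s.
Track A: 352,800 × 12,904 × 2 × 6 = 54,630,374,400 bytes.
Track B: 384,000 × 12,904 × 3 × 6 = 89,192,448,000 bytes.
Track C: 62,500 × 12,904 × 3 × 6 = 14,517,000,000 bytes.
Track D: 96,000 × 12,904 × 3 × 6 = 22,298,112,000 bytes.
Track E: 192,000 × 12,904 × 1 × 6 = 14,865,408,000 bytes.
Total = 195,503,342,400 bytes = 182.1 GiB.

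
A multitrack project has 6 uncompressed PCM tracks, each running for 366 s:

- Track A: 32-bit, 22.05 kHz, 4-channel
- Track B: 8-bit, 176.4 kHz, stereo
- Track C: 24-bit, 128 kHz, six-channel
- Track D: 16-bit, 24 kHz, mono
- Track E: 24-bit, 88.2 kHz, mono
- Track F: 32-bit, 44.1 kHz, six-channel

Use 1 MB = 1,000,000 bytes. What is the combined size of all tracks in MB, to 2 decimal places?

1603.30 MB

Track A: 22,050 × 366 × 4 × 4 = 129,124,800 bytes.
Track B: 176,400 × 366 × 1 × 2 = 129,124,800 bytes.
Track C: 128,000 × 366 × 3 × 6 = 843,264,000 bytes.
Track D: 24,000 × 366 × 2 × 1 = 17,568,000 bytes.
Track E: 88,200 × 366 × 3 × 1 = 96,843,600 bytes.
Track F: 44,100 × 366 × 4 × 6 = 387,374,400 bytes.
Total = 1,603,299,600 bytes = 1603.30 MB.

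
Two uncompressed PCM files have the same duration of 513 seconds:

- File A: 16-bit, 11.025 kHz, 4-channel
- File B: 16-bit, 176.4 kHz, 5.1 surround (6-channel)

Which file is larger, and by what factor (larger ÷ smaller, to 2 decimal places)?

File A: 11,025 × 2 × 4 = 88,200 bytes/s.
File B: 176,400 × 2 × 6 = 2,116,800 bytes/s.
File B is larger; ratio = 1,085,918,400 / 45,246,600 = 24.00.

File B, by a factor of 24.00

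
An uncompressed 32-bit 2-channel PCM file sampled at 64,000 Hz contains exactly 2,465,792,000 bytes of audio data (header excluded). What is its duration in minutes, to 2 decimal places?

Byte rate = 64,000 × 4 × 2 = 512,000 bytes/s.
Duration = 2,465,792,000 / 512,000 = 4,816 s.
4,816 s / 60 = 80.27 minutes.

80.27 minutes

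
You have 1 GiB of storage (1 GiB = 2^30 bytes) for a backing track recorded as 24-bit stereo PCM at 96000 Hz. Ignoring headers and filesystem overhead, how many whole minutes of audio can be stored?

31 minutes

Uncompressed byte rate = 96,000 × 3 × 2 = 576,000 bytes/s.
Capacity = 1 × 1,073,741,824 = 1,073,741,824 bytes.
1,073,741,824 / 576,000 ≈ 1864.14 s → 31 minutes.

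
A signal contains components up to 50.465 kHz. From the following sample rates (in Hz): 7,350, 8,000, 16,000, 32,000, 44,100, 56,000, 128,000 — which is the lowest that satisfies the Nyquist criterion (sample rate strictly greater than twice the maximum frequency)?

Need sample rate > 2 × 50,465 = 100,930 Hz.
Lowest listed rate above 100,930 Hz is 128,000 Hz.

128,000 Hz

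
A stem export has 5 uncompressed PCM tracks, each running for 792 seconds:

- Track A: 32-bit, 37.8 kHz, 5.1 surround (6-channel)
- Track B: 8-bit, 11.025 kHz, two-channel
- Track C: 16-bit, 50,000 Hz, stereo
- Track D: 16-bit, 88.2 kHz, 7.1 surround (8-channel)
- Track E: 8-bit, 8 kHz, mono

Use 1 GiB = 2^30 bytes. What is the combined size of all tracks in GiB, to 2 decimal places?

1.88 GiB

Track A: 37,800 × 792 × 4 × 6 = 718,502,400 bytes.
Track B: 11,025 × 792 × 1 × 2 = 17,463,600 bytes.
Track C: 50,000 × 792 × 2 × 2 = 158,400,000 bytes.
Track D: 88,200 × 792 × 2 × 8 = 1,117,670,400 bytes.
Track E: 8,000 × 792 × 1 × 1 = 6,336,000 bytes.
Total = 2,018,372,400 bytes = 1.88 GiB.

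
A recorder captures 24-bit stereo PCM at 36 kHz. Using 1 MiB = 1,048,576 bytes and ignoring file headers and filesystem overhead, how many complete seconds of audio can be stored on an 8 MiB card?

38 seconds

Uncompressed byte rate = 36,000 × 3 × 2 = 216,000 bytes/s.
Capacity = 8 × 1,048,576 = 8,388,608 bytes.
8,388,608 / 216,000 ≈ 38.84 s → 38 seconds.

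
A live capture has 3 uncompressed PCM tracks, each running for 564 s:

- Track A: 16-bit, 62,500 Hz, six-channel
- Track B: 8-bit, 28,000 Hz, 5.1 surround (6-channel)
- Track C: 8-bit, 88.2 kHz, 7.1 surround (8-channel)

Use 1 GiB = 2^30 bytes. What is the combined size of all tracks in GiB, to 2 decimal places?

0.85 GiB

Track A: 62,500 × 564 × 2 × 6 = 423,000,000 bytes.
Track B: 28,000 × 564 × 1 × 6 = 94,752,000 bytes.
Track C: 88,200 × 564 × 1 × 8 = 397,958,400 bytes.
Total = 915,710,400 bytes = 0.85 GiB.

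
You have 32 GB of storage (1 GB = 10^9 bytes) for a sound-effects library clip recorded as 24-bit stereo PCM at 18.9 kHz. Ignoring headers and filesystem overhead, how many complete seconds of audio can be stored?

Uncompressed byte rate = 18,900 × 3 × 2 = 113,400 bytes/s.
Capacity = 32 × 1,000,000,000 = 32,000,000,000 bytes.
32,000,000,000 / 113,400 ≈ 282186.95 s → 282,186 seconds.

282,186 seconds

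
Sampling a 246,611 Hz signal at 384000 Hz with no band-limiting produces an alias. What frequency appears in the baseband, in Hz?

Nyquist = 384,000/2 = 192,000 Hz; 246,611 Hz exceeds it.
Alias = |246,611 − 1×384,000| = |246,611 − 384,000| = 137,389 Hz.

137,389 Hz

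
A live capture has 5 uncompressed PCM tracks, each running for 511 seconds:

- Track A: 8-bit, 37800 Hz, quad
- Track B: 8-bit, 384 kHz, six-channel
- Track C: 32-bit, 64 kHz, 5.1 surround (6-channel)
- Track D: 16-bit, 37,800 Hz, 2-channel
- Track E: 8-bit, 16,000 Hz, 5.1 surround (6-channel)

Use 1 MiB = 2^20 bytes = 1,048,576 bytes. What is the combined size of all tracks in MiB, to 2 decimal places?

2065.49 MiB

Track A: 37,800 × 511 × 1 × 4 = 77,263,200 bytes.
Track B: 384,000 × 511 × 1 × 6 = 1,177,344,000 bytes.
Track C: 64,000 × 511 × 4 × 6 = 784,896,000 bytes.
Track D: 37,800 × 511 × 2 × 2 = 77,263,200 bytes.
Track E: 16,000 × 511 × 1 × 6 = 49,056,000 bytes.
Total = 2,165,822,400 bytes = 2065.49 MiB.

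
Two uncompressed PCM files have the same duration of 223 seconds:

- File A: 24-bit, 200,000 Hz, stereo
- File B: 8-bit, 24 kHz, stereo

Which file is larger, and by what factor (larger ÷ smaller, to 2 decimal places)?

File A: 200,000 × 3 × 2 = 1,200,000 bytes/s.
File B: 24,000 × 1 × 2 = 48,000 bytes/s.
File A is larger; ratio = 267,600,000 / 10,704,000 = 25.00.

File A, by a factor of 25.00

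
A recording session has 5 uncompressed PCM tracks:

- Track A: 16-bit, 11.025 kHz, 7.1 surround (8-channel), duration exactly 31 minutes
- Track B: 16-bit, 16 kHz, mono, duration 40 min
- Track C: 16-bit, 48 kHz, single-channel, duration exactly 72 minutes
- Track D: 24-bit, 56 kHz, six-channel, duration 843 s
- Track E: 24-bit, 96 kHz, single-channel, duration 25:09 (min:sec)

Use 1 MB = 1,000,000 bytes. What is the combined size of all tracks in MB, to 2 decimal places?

2103.96 MB

Track A: exactly 31 minutes = 1,860 s; 11,025 × 1,860 × 2 × 8 = 328,104,000 bytes.
Track B: 40 min = 2,400 s; 16,000 × 2,400 × 2 × 1 = 76,800,000 bytes.
Track C: exactly 72 minutes = 4,320 s; 48,000 × 4,320 × 2 × 1 = 414,720,000 bytes.
Track D: 56,000 × 843 × 3 × 6 = 849,744,000 bytes.
Track E: 25:09 (min:sec) = 1,509 s; 96,000 × 1,509 × 3 × 1 = 434,592,000 bytes.
Total = 2,103,960,000 bytes = 2103.96 MB.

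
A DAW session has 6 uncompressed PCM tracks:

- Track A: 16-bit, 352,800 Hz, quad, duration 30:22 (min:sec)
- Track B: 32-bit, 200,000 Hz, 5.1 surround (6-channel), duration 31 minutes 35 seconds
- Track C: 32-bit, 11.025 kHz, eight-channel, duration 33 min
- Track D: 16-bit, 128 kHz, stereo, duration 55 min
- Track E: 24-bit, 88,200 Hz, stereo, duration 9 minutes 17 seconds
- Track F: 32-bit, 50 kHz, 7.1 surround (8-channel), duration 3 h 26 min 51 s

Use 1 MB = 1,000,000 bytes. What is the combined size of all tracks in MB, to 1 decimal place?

36778.9 MB

Track A: 30:22 (min:sec) = 1,822 s; 352,800 × 1,822 × 2 × 4 = 5,142,412,800 bytes.
Track B: 31 minutes 35 seconds = 1,895 s; 200,000 × 1,895 × 4 × 6 = 9,096,000,000 bytes.
Track C: 33 min = 1,980 s; 11,025 × 1,980 × 4 × 8 = 698,544,000 bytes.
Track D: 55 min = 3,300 s; 128,000 × 3,300 × 2 × 2 = 1,689,600,000 bytes.
Track E: 9 minutes 17 seconds = 557 s; 88,200 × 557 × 3 × 2 = 294,764,400 bytes.
Track F: 3 h 26 min 51 s = 12,411 s; 50,000 × 12,411 × 4 × 8 = 19,857,600,000 bytes.
Total = 36,778,921,200 bytes = 36778.9 MB.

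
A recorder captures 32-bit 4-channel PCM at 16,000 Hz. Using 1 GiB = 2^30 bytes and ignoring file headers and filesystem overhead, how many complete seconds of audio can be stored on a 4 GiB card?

16,777 seconds

Uncompressed byte rate = 16,000 × 4 × 4 = 256,000 bytes/s.
Capacity = 4 × 1,073,741,824 = 4,294,967,296 bytes.
4,294,967,296 / 256,000 ≈ 16777.22 s → 16,777 seconds.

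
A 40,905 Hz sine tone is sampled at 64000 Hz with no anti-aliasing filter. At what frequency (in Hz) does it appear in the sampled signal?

Nyquist = 64,000/2 = 32,000 Hz; 40,905 Hz exceeds it.
Alias = |40,905 − 1×64,000| = |40,905 − 64,000| = 23,095 Hz.

23,095 Hz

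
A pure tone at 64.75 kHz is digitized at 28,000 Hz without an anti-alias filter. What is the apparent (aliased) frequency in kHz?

Nyquist = 28,000/2 = 14,000 Hz; 64,750 Hz exceeds it.
Alias = |64,750 − 2×28,000| = |64,750 − 56,000| = 8,750 Hz = 8.75 kHz.

8.75 kHz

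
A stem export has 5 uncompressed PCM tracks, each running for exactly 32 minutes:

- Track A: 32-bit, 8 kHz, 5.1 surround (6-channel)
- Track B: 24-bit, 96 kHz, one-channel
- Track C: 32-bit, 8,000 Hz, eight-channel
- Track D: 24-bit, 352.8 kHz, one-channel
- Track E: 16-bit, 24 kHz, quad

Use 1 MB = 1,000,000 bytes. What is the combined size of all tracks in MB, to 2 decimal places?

3813.89 MB

exactly 32 minutes = 1,920 s.
Track A: 8,000 × 1,920 × 4 × 6 = 368,640,000 bytes.
Track B: 96,000 × 1,920 × 3 × 1 = 552,960,000 bytes.
Track C: 8,000 × 1,920 × 4 × 8 = 491,520,000 bytes.
Track D: 352,800 × 1,920 × 3 × 1 = 2,032,128,000 bytes.
Track E: 24,000 × 1,920 × 2 × 4 = 368,640,000 bytes.
Total = 3,813,888,000 bytes = 3813.89 MB.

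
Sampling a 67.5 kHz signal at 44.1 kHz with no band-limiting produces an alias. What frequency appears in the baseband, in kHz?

20.7 kHz

Nyquist = 44,100/2 = 22,050 Hz; 67,500 Hz exceeds it.
Alias = |67,500 − 2×44,100| = |67,500 − 88,200| = 20,700 Hz = 20.7 kHz.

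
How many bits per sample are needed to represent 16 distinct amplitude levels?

4 bits

log2(16) = 4.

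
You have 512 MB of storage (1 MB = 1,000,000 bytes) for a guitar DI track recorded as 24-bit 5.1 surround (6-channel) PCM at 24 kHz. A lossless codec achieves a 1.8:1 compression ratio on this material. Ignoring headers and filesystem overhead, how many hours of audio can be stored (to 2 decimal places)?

0.59 hours

Uncompressed byte rate = 24,000 × 3 × 6 = 432,000 bytes/s.
After 1.8:1 compression, effective rate ≈ 240000 bytes/s.
Capacity = 512 × 1,000,000 = 512,000,000 bytes.
512,000,000 / effective rate ≈ 2133.33 s → 0.59 hours.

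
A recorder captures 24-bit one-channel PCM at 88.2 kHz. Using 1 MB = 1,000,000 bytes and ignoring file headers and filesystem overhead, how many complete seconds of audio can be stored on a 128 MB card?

483 seconds

Uncompressed byte rate = 88,200 × 3 × 1 = 264,600 bytes/s.
Capacity = 128 × 1,000,000 = 128,000,000 bytes.
128,000,000 / 264,600 ≈ 483.75 s → 483 seconds.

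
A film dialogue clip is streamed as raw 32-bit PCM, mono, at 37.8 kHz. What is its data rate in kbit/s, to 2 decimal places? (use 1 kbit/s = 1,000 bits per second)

Bit rate = 37,800 × 32 × 1 = 1,209,600 bits/s.
= 1209.60 kbit/s.

1209.60 kbit/s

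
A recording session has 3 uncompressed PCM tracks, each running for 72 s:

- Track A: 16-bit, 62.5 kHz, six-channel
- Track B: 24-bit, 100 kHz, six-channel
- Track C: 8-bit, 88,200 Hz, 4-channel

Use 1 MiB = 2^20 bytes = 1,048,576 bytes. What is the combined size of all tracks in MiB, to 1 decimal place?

Track A: 62,500 × 72 × 2 × 6 = 54,000,000 bytes.
Track B: 100,000 × 72 × 3 × 6 = 129,600,000 bytes.
Track C: 88,200 × 72 × 1 × 4 = 25,401,600 bytes.
Total = 209,001,600 bytes = 199.3 MiB.

199.3 MiB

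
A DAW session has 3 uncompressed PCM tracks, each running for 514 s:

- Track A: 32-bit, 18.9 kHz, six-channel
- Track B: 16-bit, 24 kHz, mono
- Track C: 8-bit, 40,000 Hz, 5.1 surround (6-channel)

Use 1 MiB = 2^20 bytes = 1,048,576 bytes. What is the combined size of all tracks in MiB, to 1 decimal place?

Track A: 18,900 × 514 × 4 × 6 = 233,150,400 bytes.
Track B: 24,000 × 514 × 2 × 1 = 24,672,000 bytes.
Track C: 40,000 × 514 × 1 × 6 = 123,360,000 bytes.
Total = 381,182,400 bytes = 363.5 MiB.

363.5 MiB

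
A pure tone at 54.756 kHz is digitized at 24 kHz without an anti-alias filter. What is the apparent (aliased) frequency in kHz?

Nyquist = 24,000/2 = 12,000 Hz; 54,756 Hz exceeds it.
Alias = |54,756 − 2×24,000| = |54,756 − 48,000| = 6,756 Hz = 6.756 kHz.

6.756 kHz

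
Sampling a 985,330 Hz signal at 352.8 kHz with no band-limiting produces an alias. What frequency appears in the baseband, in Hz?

Nyquist = 352,800/2 = 176,400 Hz; 985,330 Hz exceeds it.
Alias = |985,330 − 3×352,800| = |985,330 − 1,058,400| = 73,070 Hz.

73,070 Hz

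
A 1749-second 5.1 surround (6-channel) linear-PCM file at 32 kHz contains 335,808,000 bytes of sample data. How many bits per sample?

Bytes per sample = 335,808,000 / (32,000 × 1,749 × 6) = 335,808,000 / 335,808,000 = 1.
Bit depth = 1 × 8 = 8 bits.

8 bits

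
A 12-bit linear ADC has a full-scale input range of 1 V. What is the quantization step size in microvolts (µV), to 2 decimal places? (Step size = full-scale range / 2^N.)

244.14 µV

1 V / 2^12 = 1 / 4,096 V = 244.14 µV.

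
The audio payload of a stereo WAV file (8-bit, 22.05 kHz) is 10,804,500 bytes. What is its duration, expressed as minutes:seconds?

4:05

Byte rate = 22,050 × 1 × 2 = 44,100 bytes/s.
Duration = 10,804,500 / 44,100 = 245 s.
245 s = 4:05.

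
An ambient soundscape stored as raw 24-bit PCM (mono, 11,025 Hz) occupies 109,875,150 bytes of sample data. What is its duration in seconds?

3,322 seconds

Byte rate = 11,025 × 3 × 1 = 33,075 bytes/s.
Duration = 109,875,150 / 33,075 = 3,322 s.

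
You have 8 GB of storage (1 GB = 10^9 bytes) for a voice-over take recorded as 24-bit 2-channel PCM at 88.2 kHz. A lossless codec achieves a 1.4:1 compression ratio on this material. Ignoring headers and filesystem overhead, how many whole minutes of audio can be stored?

352 minutes

Uncompressed byte rate = 88,200 × 3 × 2 = 529,200 bytes/s.
After 1.4:1 compression, effective rate ≈ 378000 bytes/s.
Capacity = 8 × 1,000,000,000 = 8,000,000,000 bytes.
8,000,000,000 / effective rate ≈ 21164.02 s → 352 minutes.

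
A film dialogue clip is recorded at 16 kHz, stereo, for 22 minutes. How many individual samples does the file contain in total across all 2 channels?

42,240,000 samples

22 minutes = 1,320 s.
16,000 × 1,320 s × 2 ch = 42,240,000 samples.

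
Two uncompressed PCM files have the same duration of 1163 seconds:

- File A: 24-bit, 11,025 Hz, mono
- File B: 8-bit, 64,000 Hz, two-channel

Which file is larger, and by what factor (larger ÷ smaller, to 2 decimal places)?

File B, by a factor of 3.87

File A: 11,025 × 3 × 1 = 33,075 bytes/s.
File B: 64,000 × 1 × 2 = 128,000 bytes/s.
File B is larger; ratio = 148,864,000 / 38,466,225 = 3.87.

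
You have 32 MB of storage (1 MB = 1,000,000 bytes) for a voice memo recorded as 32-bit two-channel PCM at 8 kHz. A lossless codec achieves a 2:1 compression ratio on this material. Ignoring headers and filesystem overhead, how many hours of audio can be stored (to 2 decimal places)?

0.28 hours

Uncompressed byte rate = 8,000 × 4 × 2 = 64,000 bytes/s.
After 2:1 compression, effective rate ≈ 32000 bytes/s.
Capacity = 32 × 1,000,000 = 32,000,000 bytes.
32,000,000 / effective rate ≈ 1000 s → 0.28 hours.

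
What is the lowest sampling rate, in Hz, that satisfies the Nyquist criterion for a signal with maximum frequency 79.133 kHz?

158,266 Hz

Minimum sample rate = 2 × 79,133 Hz = 158,266 Hz.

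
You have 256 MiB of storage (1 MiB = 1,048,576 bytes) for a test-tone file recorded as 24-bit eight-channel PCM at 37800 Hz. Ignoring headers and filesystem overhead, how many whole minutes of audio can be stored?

Uncompressed byte rate = 37,800 × 3 × 8 = 907,200 bytes/s.
Capacity = 256 × 1,048,576 = 268,435,456 bytes.
268,435,456 / 907,200 ≈ 295.89 s → 4 minutes.

4 minutes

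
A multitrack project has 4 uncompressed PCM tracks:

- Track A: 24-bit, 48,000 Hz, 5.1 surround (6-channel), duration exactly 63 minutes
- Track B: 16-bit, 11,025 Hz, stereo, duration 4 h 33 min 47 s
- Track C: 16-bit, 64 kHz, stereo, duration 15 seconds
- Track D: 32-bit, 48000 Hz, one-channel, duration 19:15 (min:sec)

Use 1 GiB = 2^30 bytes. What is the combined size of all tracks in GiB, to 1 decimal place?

3.9 GiB

Track A: exactly 63 minutes = 3,780 s; 48,000 × 3,780 × 3 × 6 = 3,265,920,000 bytes.
Track B: 4 h 33 min 47 s = 16,427 s; 11,025 × 16,427 × 2 × 2 = 724,430,700 bytes.
Track C: 64,000 × 15 × 2 × 2 = 3,840,000 bytes.
Track D: 19:15 (min:sec) = 1,155 s; 48,000 × 1,155 × 4 × 1 = 221,760,000 bytes.
Total = 4,215,950,700 bytes = 3.9 GiB.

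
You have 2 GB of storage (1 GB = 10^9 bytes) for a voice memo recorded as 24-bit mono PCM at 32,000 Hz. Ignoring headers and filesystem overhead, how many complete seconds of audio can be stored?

20,833 seconds

Uncompressed byte rate = 32,000 × 3 × 1 = 96,000 bytes/s.
Capacity = 2 × 1,000,000,000 = 2,000,000,000 bytes.
2,000,000,000 / 96,000 ≈ 20833.33 s → 20,833 seconds.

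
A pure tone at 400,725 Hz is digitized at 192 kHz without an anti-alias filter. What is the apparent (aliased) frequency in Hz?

Nyquist = 192,000/2 = 96,000 Hz; 400,725 Hz exceeds it.
Alias = |400,725 − 2×192,000| = |400,725 − 384,000| = 16,725 Hz.

16,725 Hz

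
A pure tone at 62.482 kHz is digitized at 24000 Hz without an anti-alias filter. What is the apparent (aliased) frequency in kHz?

Nyquist = 24,000/2 = 12,000 Hz; 62,482 Hz exceeds it.
Alias = |62,482 − 3×24,000| = |62,482 − 72,000| = 9,518 Hz = 9.518 kHz.

9.518 kHz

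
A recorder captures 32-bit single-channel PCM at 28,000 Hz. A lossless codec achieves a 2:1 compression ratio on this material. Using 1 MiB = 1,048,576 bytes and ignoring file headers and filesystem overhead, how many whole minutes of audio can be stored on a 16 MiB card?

4 minutes

Uncompressed byte rate = 28,000 × 4 × 1 = 112,000 bytes/s.
After 2:1 compression, effective rate ≈ 56000 bytes/s.
Capacity = 16 × 1,048,576 = 16,777,216 bytes.
16,777,216 / effective rate ≈ 299.59 s → 4 minutes.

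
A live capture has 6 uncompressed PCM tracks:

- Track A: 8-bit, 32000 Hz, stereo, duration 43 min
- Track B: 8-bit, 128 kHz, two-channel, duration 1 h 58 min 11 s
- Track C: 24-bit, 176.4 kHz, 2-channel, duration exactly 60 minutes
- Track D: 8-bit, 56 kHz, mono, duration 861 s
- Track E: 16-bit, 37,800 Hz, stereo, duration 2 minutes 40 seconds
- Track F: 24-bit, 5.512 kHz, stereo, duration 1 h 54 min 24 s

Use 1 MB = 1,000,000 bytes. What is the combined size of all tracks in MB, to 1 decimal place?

6090.1 MB

Track A: 43 min = 2,580 s; 32,000 × 2,580 × 1 × 2 = 165,120,000 bytes.
Track B: 1 h 58 min 11 s = 7,091 s; 128,000 × 7,091 × 1 × 2 = 1,815,296,000 bytes.
Track C: exactly 60 minutes = 3,600 s; 176,400 × 3,600 × 3 × 2 = 3,810,240,000 bytes.
Track D: 56,000 × 861 × 1 × 1 = 48,216,000 bytes.
Track E: 2 minutes 40 seconds = 160 s; 37,800 × 160 × 2 × 2 = 24,192,000 bytes.
Track F: 1 h 54 min 24 s = 6,864 s; 5,512 × 6,864 × 3 × 2 = 227,006,208 bytes.
Total = 6,090,070,208 bytes = 6090.1 MB.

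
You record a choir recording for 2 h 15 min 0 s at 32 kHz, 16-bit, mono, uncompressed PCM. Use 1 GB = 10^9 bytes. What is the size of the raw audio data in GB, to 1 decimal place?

0.5 GB

Duration = 2 h 15 min 0 s = 8,100 s.
Bytes = 32,000 samples/s × 8,100 s × 2 bytes/sample × 1 ch = 518,400,000 bytes.
518,400,000 / 1,000,000,000 = 0.5 GB.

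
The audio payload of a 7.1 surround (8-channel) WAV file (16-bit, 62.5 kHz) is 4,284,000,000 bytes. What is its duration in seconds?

Byte rate = 62,500 × 2 × 8 = 1,000,000 bytes/s.
Duration = 4,284,000,000 / 1,000,000 = 4,284 s.

4,284 seconds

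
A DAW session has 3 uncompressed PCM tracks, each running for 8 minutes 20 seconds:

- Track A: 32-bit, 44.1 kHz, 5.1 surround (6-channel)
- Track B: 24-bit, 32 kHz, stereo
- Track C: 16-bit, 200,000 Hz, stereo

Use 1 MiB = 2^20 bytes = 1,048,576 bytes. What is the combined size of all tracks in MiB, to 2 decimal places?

8 minutes 20 seconds = 500 s.
Track A: 44,100 × 500 × 4 × 6 = 529,200,000 bytes.
Track B: 32,000 × 500 × 3 × 2 = 96,000,000 bytes.
Track C: 200,000 × 500 × 2 × 2 = 400,000,000 bytes.
Total = 1,025,200,000 bytes = 977.71 MiB.

977.71 MiB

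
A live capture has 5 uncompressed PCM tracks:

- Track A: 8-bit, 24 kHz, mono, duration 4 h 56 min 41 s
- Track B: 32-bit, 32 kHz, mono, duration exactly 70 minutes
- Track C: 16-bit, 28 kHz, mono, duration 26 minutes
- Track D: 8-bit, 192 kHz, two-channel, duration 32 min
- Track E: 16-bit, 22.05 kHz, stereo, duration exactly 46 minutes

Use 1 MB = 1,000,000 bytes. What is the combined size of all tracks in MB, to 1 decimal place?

2032.9 MB

Track A: 4 h 56 min 41 s = 17,801 s; 24,000 × 17,801 × 1 × 1 = 427,224,000 bytes.
Track B: exactly 70 minutes = 4,200 s; 32,000 × 4,200 × 4 × 1 = 537,600,000 bytes.
Track C: 26 minutes = 1,560 s; 28,000 × 1,560 × 2 × 1 = 87,360,000 bytes.
Track D: 32 min = 1,920 s; 192,000 × 1,920 × 1 × 2 = 737,280,000 bytes.
Track E: exactly 46 minutes = 2,760 s; 22,050 × 2,760 × 2 × 2 = 243,432,000 bytes.
Total = 2,032,896,000 bytes = 2032.9 MB.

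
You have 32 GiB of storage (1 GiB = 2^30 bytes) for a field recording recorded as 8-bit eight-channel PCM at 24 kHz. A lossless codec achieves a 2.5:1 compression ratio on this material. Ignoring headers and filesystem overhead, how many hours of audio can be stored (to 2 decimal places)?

Uncompressed byte rate = 24,000 × 1 × 8 = 192,000 bytes/s.
After 2.5:1 compression, effective rate ≈ 76800 bytes/s.
Capacity = 32 × 1,073,741,824 = 34,359,738,368 bytes.
34,359,738,368 / effective rate ≈ 447392.43 s → 124.28 hours.

124.28 hours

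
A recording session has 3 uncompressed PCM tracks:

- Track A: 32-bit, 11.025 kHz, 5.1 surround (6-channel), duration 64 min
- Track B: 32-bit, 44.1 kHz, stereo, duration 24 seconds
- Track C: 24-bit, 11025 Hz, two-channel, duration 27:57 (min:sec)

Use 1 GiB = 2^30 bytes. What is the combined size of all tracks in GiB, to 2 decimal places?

Track A: 64 min = 3,840 s; 11,025 × 3,840 × 4 × 6 = 1,016,064,000 bytes.
Track B: 44,100 × 24 × 4 × 2 = 8,467,200 bytes.
Track C: 27:57 (min:sec) = 1,677 s; 11,025 × 1,677 × 3 × 2 = 110,933,550 bytes.
Total = 1,135,464,750 bytes = 1.06 GiB.

1.06 GiB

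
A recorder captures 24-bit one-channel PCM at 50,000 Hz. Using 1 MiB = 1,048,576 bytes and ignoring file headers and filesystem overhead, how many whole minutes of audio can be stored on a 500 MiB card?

Uncompressed byte rate = 50,000 × 3 × 1 = 150,000 bytes/s.
Capacity = 500 × 1,048,576 = 524,288,000 bytes.
524,288,000 / 150,000 ≈ 3495.25 s → 58 minutes.

58 minutes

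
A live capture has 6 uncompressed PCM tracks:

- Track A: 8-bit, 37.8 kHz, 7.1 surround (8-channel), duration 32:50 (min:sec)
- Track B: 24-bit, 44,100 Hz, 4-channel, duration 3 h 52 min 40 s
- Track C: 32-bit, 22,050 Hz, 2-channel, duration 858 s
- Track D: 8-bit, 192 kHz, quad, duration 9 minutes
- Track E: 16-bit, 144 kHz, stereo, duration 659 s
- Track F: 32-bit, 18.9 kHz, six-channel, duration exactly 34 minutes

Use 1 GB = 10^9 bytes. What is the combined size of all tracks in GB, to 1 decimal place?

Track A: 32:50 (min:sec) = 1,970 s; 37,800 × 1,970 × 1 × 8 = 595,728,000 bytes.
Track B: 3 h 52 min 40 s = 13,960 s; 44,100 × 13,960 × 3 × 4 = 7,387,632,000 bytes.
Track C: 22,050 × 858 × 4 × 2 = 151,351,200 bytes.
Track D: 9 minutes = 540 s; 192,000 × 540 × 1 × 4 = 414,720,000 bytes.
Track E: 144,000 × 659 × 2 × 2 = 379,584,000 bytes.
Track F: exactly 34 minutes = 2,040 s; 18,900 × 2,040 × 4 × 6 = 925,344,000 bytes.
Total = 9,854,359,200 bytes = 9.9 GB.

9.9 GB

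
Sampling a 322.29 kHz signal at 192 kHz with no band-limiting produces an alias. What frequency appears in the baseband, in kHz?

61.71 kHz

Nyquist = 192,000/2 = 96,000 Hz; 322,290 Hz exceeds it.
Alias = |322,290 − 2×192,000| = |322,290 − 384,000| = 61,710 Hz = 61.71 kHz.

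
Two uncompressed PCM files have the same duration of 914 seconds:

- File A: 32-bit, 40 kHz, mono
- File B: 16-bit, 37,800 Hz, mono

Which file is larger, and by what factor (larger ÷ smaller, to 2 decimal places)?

File A: 40,000 × 4 × 1 = 160,000 bytes/s.
File B: 37,800 × 2 × 1 = 75,600 bytes/s.
File A is larger; ratio = 146,240,000 / 69,098,400 = 2.12.

File A, by a factor of 2.12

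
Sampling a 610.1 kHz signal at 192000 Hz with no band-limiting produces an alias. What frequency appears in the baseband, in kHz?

Nyquist = 192,000/2 = 96,000 Hz; 610,100 Hz exceeds it.
Alias = |610,100 − 3×192,000| = |610,100 − 576,000| = 34,100 Hz = 34.1 kHz.

34.1 kHz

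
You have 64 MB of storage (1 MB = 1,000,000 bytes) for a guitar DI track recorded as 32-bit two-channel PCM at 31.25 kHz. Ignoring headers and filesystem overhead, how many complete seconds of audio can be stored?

256 seconds

Uncompressed byte rate = 31,250 × 4 × 2 = 250,000 bytes/s.
Capacity = 64 × 1,000,000 = 64,000,000 bytes.
64,000,000 / 250,000 ≈ 256 s → 256 seconds.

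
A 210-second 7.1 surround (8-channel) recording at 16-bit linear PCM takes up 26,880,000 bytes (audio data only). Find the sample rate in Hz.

Bytes = sample_rate × seconds × bytes_per_sample × channels.
sample_rate = 26,880,000 / (210 × 2 × 8) = 26,880,000 / 3,360 = 8,000 Hz.

8,000 Hz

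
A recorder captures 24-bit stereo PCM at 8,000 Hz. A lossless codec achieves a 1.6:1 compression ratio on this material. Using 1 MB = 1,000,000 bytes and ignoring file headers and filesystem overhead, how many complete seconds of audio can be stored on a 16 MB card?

Uncompressed byte rate = 8,000 × 3 × 2 = 48,000 bytes/s.
After 1.6:1 compression, effective rate ≈ 30000 bytes/s.
Capacity = 16 × 1,000,000 = 16,000,000 bytes.
16,000,000 / effective rate ≈ 533.33 s → 533 seconds.

533 seconds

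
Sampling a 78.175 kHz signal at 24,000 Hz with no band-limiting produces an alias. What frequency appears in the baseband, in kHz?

6.175 kHz

Nyquist = 24,000/2 = 12,000 Hz; 78,175 Hz exceeds it.
Alias = |78,175 − 3×24,000| = |78,175 − 72,000| = 6,175 Hz = 6.175 kHz.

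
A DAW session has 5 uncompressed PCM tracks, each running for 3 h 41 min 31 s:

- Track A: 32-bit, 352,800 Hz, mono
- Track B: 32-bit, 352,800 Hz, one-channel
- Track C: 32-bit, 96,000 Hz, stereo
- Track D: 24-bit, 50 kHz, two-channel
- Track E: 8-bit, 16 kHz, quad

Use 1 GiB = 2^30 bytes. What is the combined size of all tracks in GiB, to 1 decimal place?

48.9 GiB

3 h 41 min 31 s = 13,291 s.
Track A: 352,800 × 13,291 × 4 × 1 = 18,756,259,200 bytes.
Track B: 352,800 × 13,291 × 4 × 1 = 18,756,259,200 bytes.
Track C: 96,000 × 13,291 × 4 × 2 = 10,207,488,000 bytes.
Track D: 50,000 × 13,291 × 3 × 2 = 3,987,300,000 bytes.
Track E: 16,000 × 13,291 × 1 × 4 = 850,624,000 bytes.
Total = 52,557,930,400 bytes = 48.9 GiB.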